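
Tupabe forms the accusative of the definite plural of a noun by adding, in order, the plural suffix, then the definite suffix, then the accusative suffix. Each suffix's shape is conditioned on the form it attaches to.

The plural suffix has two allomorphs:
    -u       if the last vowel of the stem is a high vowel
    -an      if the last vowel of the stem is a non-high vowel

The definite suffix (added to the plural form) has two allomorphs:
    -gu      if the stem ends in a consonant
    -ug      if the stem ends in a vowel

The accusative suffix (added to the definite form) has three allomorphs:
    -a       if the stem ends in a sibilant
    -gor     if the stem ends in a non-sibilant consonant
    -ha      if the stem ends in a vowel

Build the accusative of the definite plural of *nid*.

niduuggor

*nid*: last vowel = /i/, a high vowel → -u → *nidu*.
Since the final sound of the plural form *nidu* is /u/ (a vowel), it takes -ug, giving *niduug*.
The final sound of the definite form *niduug* is /g/, which is a non-sibilant consonant, so the accusative suffix is -gor, giving *niduuggor*.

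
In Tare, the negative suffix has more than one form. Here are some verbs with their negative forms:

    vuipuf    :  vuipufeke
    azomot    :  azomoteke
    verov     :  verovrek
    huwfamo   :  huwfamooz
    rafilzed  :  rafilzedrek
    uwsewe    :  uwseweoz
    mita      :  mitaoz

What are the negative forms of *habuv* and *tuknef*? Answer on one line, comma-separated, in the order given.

habuvrek, tuknefeke

The suffix is conditioned by the final sound: -eke when the stem ends in a voiceless consonant (*vuipuf*, *azomot*); -rek when the stem ends in a voiced consonant (*verov*, *rafilzed*); -oz when the stem ends in a vowel (*huwfamo*, *uwsewe*, *mita*).
The final sound of *habuv* is /v/, which is a voiced consonant, so the suffix is -rek, giving *habuvrek*.
*tuknef* — final sound /f/ (a voiceless consonant) → -eke → *tuknefeke*.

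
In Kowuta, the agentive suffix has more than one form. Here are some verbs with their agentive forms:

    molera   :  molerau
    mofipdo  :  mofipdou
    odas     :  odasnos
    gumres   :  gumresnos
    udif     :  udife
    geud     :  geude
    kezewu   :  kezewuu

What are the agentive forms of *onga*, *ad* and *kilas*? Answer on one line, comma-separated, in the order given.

The alternation tracks the final sound of the stem — -nos when the stem ends in a sibilant (*odas*, *gumres*); -e when the stem ends in a non-sibilant consonant (*udif*, *geud*); -u when the stem ends in a vowel (*molera*, *mofipdo*, *kezewu*).
*onga*: final sound = /a/, a vowel → -u → *ongau*.
Since the final sound of *ad* is /d/ (a non-sibilant consonant), it takes -e, giving *ade*.
*kilas*: final sound = /s/, a sibilant → -nos → *kilasnos*.

ongau, ade, kilasnos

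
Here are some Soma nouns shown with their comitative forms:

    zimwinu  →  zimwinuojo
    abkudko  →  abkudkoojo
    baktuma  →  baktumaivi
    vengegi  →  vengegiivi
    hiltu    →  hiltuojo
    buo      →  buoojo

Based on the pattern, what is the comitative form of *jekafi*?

jekafiivi

The pattern is rounding harmony: -ojo when the last vowel of the stem is a rounded vowel (*zimwinu*, *abkudko*, *hiltu*, *buo*); -ivi when the last vowel of the stem is an unrounded vowel (*baktuma*, *vengegi*).
*jekafi*: last vowel = /i/, an unrounded vowel → -ivi → *jekafiivi*.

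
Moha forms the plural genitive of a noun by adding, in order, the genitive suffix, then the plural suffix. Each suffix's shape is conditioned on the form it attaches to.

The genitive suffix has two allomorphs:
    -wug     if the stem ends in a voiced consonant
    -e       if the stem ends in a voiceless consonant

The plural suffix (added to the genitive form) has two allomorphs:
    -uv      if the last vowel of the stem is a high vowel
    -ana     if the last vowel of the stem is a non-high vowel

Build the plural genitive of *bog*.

bogwuguv

*bog*: final consonant = /g/, voiced → -wug → *bogwug*.
Since the last vowel of the genitive form *bogwug* is /u/ (a high vowel), it takes -uv, giving *bogwuguv*.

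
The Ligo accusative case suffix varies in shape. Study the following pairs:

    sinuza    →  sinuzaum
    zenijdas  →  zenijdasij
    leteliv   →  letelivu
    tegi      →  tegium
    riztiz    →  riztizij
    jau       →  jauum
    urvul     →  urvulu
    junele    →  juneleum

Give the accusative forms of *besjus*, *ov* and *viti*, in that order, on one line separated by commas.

The alternation tracks the final sound of the stem — -ij when the stem ends in a sibilant (*zenijdas*, *riztiz*); -u when the stem ends in a non-sibilant consonant (*leteliv*, *urvul*); -um when the stem ends in a vowel (*sinuza*, *tegi*, *jau*, *junele*).
The final sound of *besjus* is /s/, which is a sibilant, so the suffix is -ij, giving *besjusij*.
Since the final sound of *ov* is /v/ (a non-sibilant consonant), it takes -u, giving *ovu*.
*viti*: final sound = /i/, a vowel → -um → *vitium*.

besjusij, ovu, vitium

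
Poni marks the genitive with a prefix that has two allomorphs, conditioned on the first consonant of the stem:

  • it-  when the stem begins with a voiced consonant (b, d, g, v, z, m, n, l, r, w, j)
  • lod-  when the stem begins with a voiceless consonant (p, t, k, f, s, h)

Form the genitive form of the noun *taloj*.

lodtaloj

*taloj*: first consonant = /t/, voiceless → lod- → *lodtaloj*.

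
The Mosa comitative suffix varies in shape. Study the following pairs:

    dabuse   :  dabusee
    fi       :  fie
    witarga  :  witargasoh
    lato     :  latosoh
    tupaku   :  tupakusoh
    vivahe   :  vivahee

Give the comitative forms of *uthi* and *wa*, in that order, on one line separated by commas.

Looking at the last vowel of each stem: -e when the last vowel of the stem is a front vowel (*dabuse*, *fi*, *vivahe*); -soh when the last vowel of the stem is a back vowel (*witarga*, *lato*, *tupaku*).
*uthi* — last vowel /i/ (a front vowel) → -e → *uthie*.
*wa*: last vowel = /a/, a back vowel → -soh → *wasoh*.

uthie, wasoh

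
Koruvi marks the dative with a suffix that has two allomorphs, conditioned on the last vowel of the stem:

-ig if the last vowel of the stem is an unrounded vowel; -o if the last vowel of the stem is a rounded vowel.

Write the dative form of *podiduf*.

podidufo

The last vowel of *podiduf* is /u/, which is a rounded vowel, so the suffix is -o, giving *podidufo*.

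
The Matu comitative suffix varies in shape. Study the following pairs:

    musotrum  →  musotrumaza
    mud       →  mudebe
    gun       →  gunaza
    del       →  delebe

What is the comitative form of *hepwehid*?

The pattern is nasality of the final consonant: -aza when the stem ends in a nasal (*musotrum*, *gun*); -ebe when the stem ends in a non-nasal consonant (*mud*, *del*).
*hepwehid*: final consonant = /d/, non-nasal → -ebe → *hepwehidebe*.

hepwehidebe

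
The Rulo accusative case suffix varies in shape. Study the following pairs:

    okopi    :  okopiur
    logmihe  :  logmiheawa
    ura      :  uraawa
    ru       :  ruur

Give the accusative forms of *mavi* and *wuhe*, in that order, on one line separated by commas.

maviur, wuheawa

The pattern is height harmony: -ur when the last vowel of the stem is a high vowel (*okopi*, *ru*); -awa when the last vowel of the stem is a non-high vowel (*logmihe*, *ura*).
Since the last vowel of *mavi* is /i/ (a high vowel), it takes -ur, giving *maviur*.
*wuhe* — last vowel /e/ (a non-high vowel) → -awa → *wuheawa*.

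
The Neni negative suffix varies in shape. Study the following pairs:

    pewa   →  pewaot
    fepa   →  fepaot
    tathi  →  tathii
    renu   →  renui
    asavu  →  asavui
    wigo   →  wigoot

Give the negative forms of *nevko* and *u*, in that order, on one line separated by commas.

The pattern is height harmony: -i when the last vowel of the stem is a high vowel (*tathi*, *renu*, *asavu*); -ot when the last vowel of the stem is a non-high vowel (*pewa*, *fepa*, *wigo*).
Since the last vowel of *nevko* is /o/ (a non-high vowel), it takes -ot, giving *nevkoot*.
Since the last vowel of *u* is /u/ (a high vowel), it takes -i, giving *ui*.

nevkoot, ui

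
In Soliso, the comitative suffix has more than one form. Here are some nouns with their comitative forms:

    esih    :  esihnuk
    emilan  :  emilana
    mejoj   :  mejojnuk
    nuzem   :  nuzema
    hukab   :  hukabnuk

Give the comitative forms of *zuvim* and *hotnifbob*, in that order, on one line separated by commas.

zuvima, hotnifbobnuk

The pattern is nasality of the final consonant: -a when the stem ends in a nasal (*emilan*, *nuzem*); -nuk when the stem ends in a non-nasal consonant (*esih*, *mejoj*, *hukab*).
*zuvim*: final consonant = /m/, a nasal → -a → *zuvima*.
*hotnifbob* — final consonant /b/ (non-nasal) → -nuk → *hotnifbobnuk*.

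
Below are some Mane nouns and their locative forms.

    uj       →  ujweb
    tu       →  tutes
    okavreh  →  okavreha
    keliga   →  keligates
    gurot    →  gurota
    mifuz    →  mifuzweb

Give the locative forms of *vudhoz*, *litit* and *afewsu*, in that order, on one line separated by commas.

The suffix is conditioned by the final sound: -a when the stem ends in a voiceless consonant (*okavreh*, *gurot*); -web when the stem ends in a voiced consonant (*uj*, *mifuz*); -tes when the stem ends in a vowel (*tu*, *keliga*).
*vudhoz*: final sound = /z/, a voiced consonant → -web → *vudhozweb*.
*litit* — final sound /t/ (a voiceless consonant) → -a → *litita*.
The final sound of *afewsu* is /u/, which is a vowel, so the suffix is -tes, giving *afewsutes*.

vudhozweb, litita, afewsutes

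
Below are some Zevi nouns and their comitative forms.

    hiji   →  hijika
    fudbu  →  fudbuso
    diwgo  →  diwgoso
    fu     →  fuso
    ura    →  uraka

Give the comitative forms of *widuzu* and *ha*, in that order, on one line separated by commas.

widuzuso, haka

The pattern is rounding harmony: -so when the last vowel of the stem is a rounded vowel (*fudbu*, *diwgo*, *fu*); -ka when the last vowel of the stem is an unrounded vowel (*hiji*, *ura*).
Since the last vowel of *widuzu* is /u/ (a rounded vowel), it takes -so, giving *widuzuso*.
*ha* — last vowel /a/ (an unrounded vowel) → -ka → *haka*.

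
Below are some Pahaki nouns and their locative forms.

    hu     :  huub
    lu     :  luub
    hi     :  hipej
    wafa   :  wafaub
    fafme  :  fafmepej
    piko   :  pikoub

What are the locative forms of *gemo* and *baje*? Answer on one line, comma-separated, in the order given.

The alternation tracks the last vowel of the stem — -pej when the last vowel of the stem is a front vowel (*hi*, *fafme*); -ub when the last vowel of the stem is a back vowel (*hu*, *lu*, *wafa*, *piko*).
Since the last vowel of *gemo* is /o/ (a back vowel), it takes -ub, giving *gemoub*.
Since the last vowel of *baje* is /e/ (a front vowel), it takes -pej, giving *bajepej*.

gemoub, bajepej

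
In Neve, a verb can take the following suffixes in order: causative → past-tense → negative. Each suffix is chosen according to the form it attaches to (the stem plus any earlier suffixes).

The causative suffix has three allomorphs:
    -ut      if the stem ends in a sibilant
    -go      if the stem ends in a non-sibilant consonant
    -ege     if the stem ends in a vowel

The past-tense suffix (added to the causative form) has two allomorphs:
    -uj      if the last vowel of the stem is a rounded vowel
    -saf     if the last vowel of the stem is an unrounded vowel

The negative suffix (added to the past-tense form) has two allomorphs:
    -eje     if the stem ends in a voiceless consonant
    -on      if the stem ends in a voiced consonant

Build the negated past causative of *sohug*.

sohuggoujon

Since the final sound of *sohug* is /g/ (a non-sibilant consonant), it takes -go, giving *sohuggo*.
The last vowel of the causative form *sohuggo* is /o/, which is a rounded vowel, so the past-tense suffix is -uj, giving *sohuggouj*.
Since the final consonant of the past-tense form *sohuggouj* is /j/ (voiced), it takes -on, giving *sohuggoujon*.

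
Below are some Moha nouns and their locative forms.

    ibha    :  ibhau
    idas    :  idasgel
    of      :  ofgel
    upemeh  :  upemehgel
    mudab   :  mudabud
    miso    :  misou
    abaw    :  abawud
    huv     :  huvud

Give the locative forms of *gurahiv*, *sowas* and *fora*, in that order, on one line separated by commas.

The alternation tracks the final sound of the stem — -gel when the stem ends in a voiceless consonant (*idas*, *of*, *upemeh*); -ud when the stem ends in a voiced consonant (*mudab*, *abaw*, *huv*); -u when the stem ends in a vowel (*ibha*, *miso*).
The final sound of *gurahiv* is /v/, which is a voiced consonant, so the suffix is -ud, giving *gurahivud*.
The final sound of *sowas* is /s/, which is a voiceless consonant, so the suffix is -gel, giving *sowasgel*.
*fora* — final sound /a/ (a vowel) → -u → *forau*.

gurahivud, sowasgel, forau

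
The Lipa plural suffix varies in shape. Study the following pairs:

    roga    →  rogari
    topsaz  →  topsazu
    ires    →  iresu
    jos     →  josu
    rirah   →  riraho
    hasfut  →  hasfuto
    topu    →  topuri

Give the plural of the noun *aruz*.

Looking at the final sound of each stem: -u when the stem ends in a sibilant (*topsaz*, *ires*, *jos*); -o when the stem ends in a non-sibilant consonant (*rirah*, *hasfut*); -ri when the stem ends in a vowel (*roga*, *topu*).
*aruz* — final sound /z/ (a sibilant) → -u → *aruzu*.

aruzu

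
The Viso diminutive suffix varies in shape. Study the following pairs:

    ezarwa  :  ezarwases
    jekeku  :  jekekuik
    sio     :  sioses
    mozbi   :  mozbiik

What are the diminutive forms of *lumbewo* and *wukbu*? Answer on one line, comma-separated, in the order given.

The suffix is conditioned by the last vowel: -ik when the last vowel of the stem is a high vowel (*jekeku*, *mozbi*); -ses when the last vowel of the stem is a non-high vowel (*ezarwa*, *sio*).
Since the last vowel of *lumbewo* is /o/ (a non-high vowel), it takes -ses, giving *lumbewoses*.
Since the last vowel of *wukbu* is /u/ (a high vowel), it takes -ik, giving *wukbuik*.

lumbewoses, wukbuik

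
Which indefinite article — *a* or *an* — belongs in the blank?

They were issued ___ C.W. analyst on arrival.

a

The indefinite article is chosen by the initial *sound* of the following word, not its spelling.
The initialism *C.W.* is read letter by letter; the first letter, C, is pronounced /siː/, which begins with a consonant sound.
So the article is *a*: They were issued a C.W. analyst on arrival.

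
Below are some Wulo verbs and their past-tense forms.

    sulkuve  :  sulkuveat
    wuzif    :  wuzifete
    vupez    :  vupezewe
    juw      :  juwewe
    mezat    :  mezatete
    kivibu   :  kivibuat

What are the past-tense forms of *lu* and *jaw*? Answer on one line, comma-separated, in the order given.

luat, jawewe

The pattern is voicing of the final sound: -ete when the stem ends in a voiceless consonant (*wuzif*, *mezat*); -ewe when the stem ends in a voiced consonant (*vupez*, *juw*); -at when the stem ends in a vowel (*sulkuve*, *kivibu*).
*lu*: final sound = /u/, a vowel → -at → *luat*.
The final sound of *jaw* is /w/, which is a voiced consonant, so the suffix is -ewe, giving *jawewe*.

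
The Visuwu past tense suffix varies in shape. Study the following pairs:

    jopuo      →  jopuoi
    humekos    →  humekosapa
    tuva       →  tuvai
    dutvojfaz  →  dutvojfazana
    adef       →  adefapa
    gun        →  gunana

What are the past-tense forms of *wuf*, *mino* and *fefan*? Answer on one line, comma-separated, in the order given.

wufapa, minoi, fefanana

The pattern is voicing of the final sound: -apa when the stem ends in a voiceless consonant (*humekos*, *adef*); -ana when the stem ends in a voiced consonant (*dutvojfaz*, *gun*); -i when the stem ends in a vowel (*jopuo*, *tuva*).
The final sound of *wuf* is /f/, which is a voiceless consonant, so the suffix is -apa, giving *wufapa*.
The final sound of *mino* is /o/, which is a vowel, so the suffix is -i, giving *minoi*.
The final sound of *fefan* is /n/, which is a voiced consonant, so the suffix is -ana, giving *fefanana*.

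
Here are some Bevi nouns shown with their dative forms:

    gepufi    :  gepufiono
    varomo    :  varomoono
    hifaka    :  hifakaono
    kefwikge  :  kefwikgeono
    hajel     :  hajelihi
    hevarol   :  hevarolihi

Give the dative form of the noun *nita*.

nitaono

Looking at the final sound of each stem: -ihi when the stem ends in a consonant (*hajel*, *hevarol*); -ono when the stem ends in a vowel (*gepufi*, *varomo*, *hifaka*, *kefwikge*).
*nita* — final sound /a/ (a vowel) → -ono → *nitaono*.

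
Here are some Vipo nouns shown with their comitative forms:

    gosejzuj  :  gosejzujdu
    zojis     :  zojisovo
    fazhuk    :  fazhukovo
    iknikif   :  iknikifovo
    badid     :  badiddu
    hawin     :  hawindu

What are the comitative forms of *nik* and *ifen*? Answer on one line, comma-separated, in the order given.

nikovo, ifendu

The pattern is voicing of the final consonant: -ovo when the stem ends in a voiceless consonant (*zojis*, *fazhuk*, *iknikif*); -du when the stem ends in a voiced consonant (*gosejzuj*, *badid*, *hawin*).
*nik* — final consonant /k/ (voiceless) → -ovo → *nikovo*.
*ifen*: final consonant = /n/, voiced → -du → *ifendu*.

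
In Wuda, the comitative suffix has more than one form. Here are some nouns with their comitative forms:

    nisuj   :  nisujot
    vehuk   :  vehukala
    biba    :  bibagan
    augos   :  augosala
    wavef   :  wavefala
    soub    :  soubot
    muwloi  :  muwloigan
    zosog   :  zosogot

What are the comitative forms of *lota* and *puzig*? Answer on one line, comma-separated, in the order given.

The pattern is voicing of the final sound: -ala when the stem ends in a voiceless consonant (*vehuk*, *augos*, *wavef*); -ot when the stem ends in a voiced consonant (*nisuj*, *soub*, *zosog*); -gan when the stem ends in a vowel (*biba*, *muwloi*).
*lota* — final sound /a/ (a vowel) → -gan → *lotagan*.
Since the final sound of *puzig* is /g/ (a voiced consonant), it takes -ot, giving *puzigot*.

lotagan, puzigot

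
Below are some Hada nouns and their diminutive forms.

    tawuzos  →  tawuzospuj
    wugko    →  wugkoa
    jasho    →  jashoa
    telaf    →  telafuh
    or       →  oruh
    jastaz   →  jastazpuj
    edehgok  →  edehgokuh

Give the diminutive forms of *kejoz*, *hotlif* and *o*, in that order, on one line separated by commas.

Looking at the final sound of each stem: -puj when the stem ends in a sibilant (*tawuzos*, *jastaz*); -uh when the stem ends in a non-sibilant consonant (*telaf*, *or*, *edehgok*); -a when the stem ends in a vowel (*wugko*, *jasho*).
Since the final sound of *kejoz* is /z/ (a sibilant), it takes -puj, giving *kejozpuj*.
*hotlif*: final sound = /f/, a non-sibilant consonant → -uh → *hotlifuh*.
Since the final sound of *o* is /o/ (a vowel), it takes -a, giving *oa*.

kejozpuj, hotlifuh, oa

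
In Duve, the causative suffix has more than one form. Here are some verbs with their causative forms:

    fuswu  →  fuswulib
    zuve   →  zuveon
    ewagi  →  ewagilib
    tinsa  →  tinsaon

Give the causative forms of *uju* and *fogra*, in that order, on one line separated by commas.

ujulib, fograon

Looking at the last vowel of each stem: -lib when the last vowel of the stem is a high vowel (*fuswu*, *ewagi*); -on when the last vowel of the stem is a non-high vowel (*zuve*, *tinsa*).
*uju* — last vowel /u/ (a high vowel) → -lib → *ujulib*.
*fogra*: last vowel = /a/, a non-high vowel → -on → *fograon*.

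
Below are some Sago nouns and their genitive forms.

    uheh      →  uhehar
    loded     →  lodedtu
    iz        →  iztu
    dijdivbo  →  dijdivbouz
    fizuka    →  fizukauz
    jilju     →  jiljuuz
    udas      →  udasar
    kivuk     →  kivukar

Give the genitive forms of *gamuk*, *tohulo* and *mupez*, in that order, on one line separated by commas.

Looking at the final sound of each stem: -ar when the stem ends in a voiceless consonant (*uheh*, *udas*, *kivuk*); -tu when the stem ends in a voiced consonant (*loded*, *iz*); -uz when the stem ends in a vowel (*dijdivbo*, *fizuka*, *jilju*).
Since the final sound of *gamuk* is /k/ (a voiceless consonant), it takes -ar, giving *gamukar*.
*tohulo*: final sound = /o/, a vowel → -uz → *tohulouz*.
*mupez* — final sound /z/ (a voiced consonant) → -tu → *mupeztu*.

gamukar, tohulouz, mupeztu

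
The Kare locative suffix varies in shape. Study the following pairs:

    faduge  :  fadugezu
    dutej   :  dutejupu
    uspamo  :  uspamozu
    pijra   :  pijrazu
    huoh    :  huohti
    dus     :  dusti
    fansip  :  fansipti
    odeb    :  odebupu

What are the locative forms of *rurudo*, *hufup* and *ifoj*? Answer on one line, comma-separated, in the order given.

The alternation tracks the final sound of the stem — -ti when the stem ends in a voiceless consonant (*huoh*, *dus*, *fansip*); -upu when the stem ends in a voiced consonant (*dutej*, *odeb*); -zu when the stem ends in a vowel (*faduge*, *uspamo*, *pijra*).
*rurudo*: final sound = /o/, a vowel → -zu → *rurudozu*.
*hufup*: final sound = /p/, a voiceless consonant → -ti → *hufupti*.
*ifoj* — final sound /j/ (a voiced consonant) → -upu → *ifojupu*.

rurudozu, hufupti, ifojupu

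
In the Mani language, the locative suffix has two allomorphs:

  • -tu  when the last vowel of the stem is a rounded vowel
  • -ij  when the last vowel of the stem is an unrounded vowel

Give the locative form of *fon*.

fontu

*fon*: last vowel = /o/, a rounded vowel → -tu → *fontu*.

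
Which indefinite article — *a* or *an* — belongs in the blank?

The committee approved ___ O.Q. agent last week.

The indefinite article is chosen by the initial *sound* of the following word, not its spelling.
The initialism *O.Q.* is read letter by letter; the first letter, O, is pronounced /oʊ/, which begins with a vowel sound.
So the article is *an*: The committee approved an O.Q. agent last week.

an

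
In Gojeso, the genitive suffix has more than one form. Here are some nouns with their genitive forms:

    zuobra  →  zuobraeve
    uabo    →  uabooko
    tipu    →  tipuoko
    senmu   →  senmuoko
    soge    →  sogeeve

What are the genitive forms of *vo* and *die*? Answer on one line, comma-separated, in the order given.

vooko, dieeve

The alternation tracks the last vowel of the stem — -oko when the last vowel of the stem is a rounded vowel (*uabo*, *tipu*, *senmu*); -eve when the last vowel of the stem is an unrounded vowel (*zuobra*, *soge*).
The last vowel of *vo* is /o/, which is a rounded vowel, so the suffix is -oko, giving *vooko*.
*die* — last vowel /e/ (an unrounded vowel) → -eve → *dieeve*.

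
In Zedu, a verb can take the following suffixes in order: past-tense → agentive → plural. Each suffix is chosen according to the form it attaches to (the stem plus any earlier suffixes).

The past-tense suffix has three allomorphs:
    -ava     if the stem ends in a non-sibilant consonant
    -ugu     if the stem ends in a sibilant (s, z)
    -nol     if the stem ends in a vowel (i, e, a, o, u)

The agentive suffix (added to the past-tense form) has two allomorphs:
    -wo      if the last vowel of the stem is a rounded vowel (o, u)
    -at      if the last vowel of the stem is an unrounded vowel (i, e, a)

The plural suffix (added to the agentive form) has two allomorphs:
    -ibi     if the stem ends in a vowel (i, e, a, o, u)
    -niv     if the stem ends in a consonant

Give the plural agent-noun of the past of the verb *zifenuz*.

The final sound of *zifenuz* is /z/, which is a sibilant, so the past-tense suffix is -ugu, giving *zifenuzugu*.
The last vowel of the past-tense form *zifenuzugu* is /u/, which is a rounded vowel, so the agentive suffix is -wo, giving *zifenuzuguwo*.
The agentive form *zifenuzuguwo*: final sound = /o/, a vowel → -ibi → *zifenuzuguwoibi*.

zifenuzuguwoibi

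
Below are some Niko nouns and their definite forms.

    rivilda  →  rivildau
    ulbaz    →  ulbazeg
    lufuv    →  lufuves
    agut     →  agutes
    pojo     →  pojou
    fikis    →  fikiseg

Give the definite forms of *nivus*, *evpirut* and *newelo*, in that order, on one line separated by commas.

The alternation tracks the final sound of the stem — -eg when the stem ends in a sibilant (*ulbaz*, *fikis*); -es when the stem ends in a non-sibilant consonant (*lufuv*, *agut*); -u when the stem ends in a vowel (*rivilda*, *pojo*).
*nivus* — final sound /s/ (a sibilant) → -eg → *nivuseg*.
*evpirut* — final sound /t/ (a non-sibilant consonant) → -es → *evpirutes*.
Since the final sound of *newelo* is /o/ (a vowel), it takes -u, giving *newelou*.

nivuseg, evpirutes, newelou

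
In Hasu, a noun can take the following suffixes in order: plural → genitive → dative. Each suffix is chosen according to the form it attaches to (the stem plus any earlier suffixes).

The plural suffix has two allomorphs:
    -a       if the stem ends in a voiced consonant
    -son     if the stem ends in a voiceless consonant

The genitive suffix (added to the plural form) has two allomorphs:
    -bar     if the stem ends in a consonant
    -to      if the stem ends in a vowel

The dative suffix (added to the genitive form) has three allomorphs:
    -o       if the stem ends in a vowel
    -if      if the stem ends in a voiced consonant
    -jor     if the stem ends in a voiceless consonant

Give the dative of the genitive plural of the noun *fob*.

fobatoo

The final consonant of *fob* is /b/, which is voiced, so the plural suffix is -a, giving *foba*.
The plural form *foba* — final sound /a/ (a vowel) → -to → *fobato*.
Since the final sound of the genitive form *fobato* is /o/ (a vowel), it takes -o, giving *fobatoo*.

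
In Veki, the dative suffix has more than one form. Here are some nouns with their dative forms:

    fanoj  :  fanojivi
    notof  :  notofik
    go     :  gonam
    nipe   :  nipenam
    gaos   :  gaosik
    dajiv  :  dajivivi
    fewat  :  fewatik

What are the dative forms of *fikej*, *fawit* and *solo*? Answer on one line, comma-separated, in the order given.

The alternation tracks the final sound of the stem — -ik when the stem ends in a voiceless consonant (*notof*, *gaos*, *fewat*); -ivi when the stem ends in a voiced consonant (*fanoj*, *dajiv*); -nam when the stem ends in a vowel (*go*, *nipe*).
*fikej* — final sound /j/ (a voiced consonant) → -ivi → *fikejivi*.
The final sound of *fawit* is /t/, which is a voiceless consonant, so the suffix is -ik, giving *fawitik*.
*solo* — final sound /o/ (a vowel) → -nam → *solonam*.

fikejivi, fawitik, solonam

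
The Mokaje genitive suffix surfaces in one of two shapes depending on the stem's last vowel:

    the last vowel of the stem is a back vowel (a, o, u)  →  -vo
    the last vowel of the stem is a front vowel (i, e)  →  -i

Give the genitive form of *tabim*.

Since the last vowel of *tabim* is /i/ (a front vowel), it takes -i, giving *tabimi*.

tabimi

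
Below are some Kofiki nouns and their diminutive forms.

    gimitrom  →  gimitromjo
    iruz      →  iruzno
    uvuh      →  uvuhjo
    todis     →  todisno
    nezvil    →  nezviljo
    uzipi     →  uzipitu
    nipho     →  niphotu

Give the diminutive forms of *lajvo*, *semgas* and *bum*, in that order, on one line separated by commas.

lajvotu, semgasno, bumjo

The pattern is sibilance of the final sound: -no when the stem ends in a sibilant (*iruz*, *todis*); -jo when the stem ends in a non-sibilant consonant (*gimitrom*, *uvuh*, *nezvil*); -tu when the stem ends in a vowel (*uzipi*, *nipho*).
*lajvo* — final sound /o/ (a vowel) → -tu → *lajvotu*.
The final sound of *semgas* is /s/, which is a sibilant, so the suffix is -no, giving *semgasno*.
Since the final sound of *bum* is /m/ (a non-sibilant consonant), it takes -jo, giving *bumjo*.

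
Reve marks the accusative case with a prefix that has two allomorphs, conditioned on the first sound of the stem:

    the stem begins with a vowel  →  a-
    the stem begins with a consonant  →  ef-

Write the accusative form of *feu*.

effeu

*feu* — first sound /f/ (a consonant) → ef- → *effeu*.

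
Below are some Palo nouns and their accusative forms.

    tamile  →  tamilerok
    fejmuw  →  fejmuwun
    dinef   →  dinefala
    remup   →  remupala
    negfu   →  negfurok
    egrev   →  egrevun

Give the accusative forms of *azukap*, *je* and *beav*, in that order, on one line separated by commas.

The suffix is conditioned by the final sound: -ala when the stem ends in a voiceless consonant (*dinef*, *remup*); -un when the stem ends in a voiced consonant (*fejmuw*, *egrev*); -rok when the stem ends in a vowel (*tamile*, *negfu*).
Since the final sound of *azukap* is /p/ (a voiceless consonant), it takes -ala, giving *azukapala*.
Since the final sound of *je* is /e/ (a vowel), it takes -rok, giving *jerok*.
Since the final sound of *beav* is /v/ (a voiced consonant), it takes -un, giving *beavun*.

azukapala, jerok, beavun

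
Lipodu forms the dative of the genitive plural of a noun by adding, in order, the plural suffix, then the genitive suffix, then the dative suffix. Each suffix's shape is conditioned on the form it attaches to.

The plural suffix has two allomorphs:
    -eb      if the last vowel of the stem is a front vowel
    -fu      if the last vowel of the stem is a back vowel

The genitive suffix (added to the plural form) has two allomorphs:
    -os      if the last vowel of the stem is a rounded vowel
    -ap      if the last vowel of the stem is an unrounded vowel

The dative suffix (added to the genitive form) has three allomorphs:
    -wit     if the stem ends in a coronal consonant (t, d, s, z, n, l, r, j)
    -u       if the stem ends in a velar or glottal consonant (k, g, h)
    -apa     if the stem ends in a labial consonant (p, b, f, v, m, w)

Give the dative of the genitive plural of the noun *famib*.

famibebapapa

The last vowel of *famib* is /i/, which is a front vowel, so the plural suffix is -eb, giving *famibeb*.
The plural form *famibeb* — last vowel /e/ (an unrounded vowel) → -ap → *famibebap*.
The genitive form *famibebap* — final consonant /p/ (labial) → -apa → *famibebapapa*.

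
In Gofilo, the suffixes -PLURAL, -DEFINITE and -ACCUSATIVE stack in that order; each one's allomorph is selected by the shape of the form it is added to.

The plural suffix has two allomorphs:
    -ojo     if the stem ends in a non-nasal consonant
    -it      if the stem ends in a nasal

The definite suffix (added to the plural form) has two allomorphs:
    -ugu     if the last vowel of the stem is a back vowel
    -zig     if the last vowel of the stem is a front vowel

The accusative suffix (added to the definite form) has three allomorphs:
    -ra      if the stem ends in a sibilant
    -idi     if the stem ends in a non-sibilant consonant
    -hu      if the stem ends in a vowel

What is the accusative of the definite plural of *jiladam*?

The final consonant of *jiladam* is /m/, which is a nasal, so the plural suffix is -it, giving *jiladamit*.
The plural form *jiladamit*: last vowel = /i/, a front vowel → -zig → *jiladamitzig*.
The final sound of the definite form *jiladamitzig* is /g/, which is a non-sibilant consonant, so the accusative suffix is -idi, giving *jiladamitzigidi*.

jiladamitzigidi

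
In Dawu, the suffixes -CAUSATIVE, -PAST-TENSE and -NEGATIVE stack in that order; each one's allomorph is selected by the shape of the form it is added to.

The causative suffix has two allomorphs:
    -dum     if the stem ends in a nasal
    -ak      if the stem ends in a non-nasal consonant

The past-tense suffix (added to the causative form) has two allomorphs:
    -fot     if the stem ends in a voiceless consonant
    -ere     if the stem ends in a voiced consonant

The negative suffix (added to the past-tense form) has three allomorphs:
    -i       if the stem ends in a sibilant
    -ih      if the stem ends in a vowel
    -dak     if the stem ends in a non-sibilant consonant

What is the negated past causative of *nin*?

nindumereih

The final consonant of *nin* is /n/, which is a nasal, so the causative suffix is -dum, giving *nindum*.
The final consonant of the causative form *nindum* is /m/, which is voiced, so the past-tense suffix is -ere, giving *nindumere*.
The final sound of the past-tense form *nindumere* is /e/, which is a vowel, so the negative suffix is -ih, giving *nindumereih*.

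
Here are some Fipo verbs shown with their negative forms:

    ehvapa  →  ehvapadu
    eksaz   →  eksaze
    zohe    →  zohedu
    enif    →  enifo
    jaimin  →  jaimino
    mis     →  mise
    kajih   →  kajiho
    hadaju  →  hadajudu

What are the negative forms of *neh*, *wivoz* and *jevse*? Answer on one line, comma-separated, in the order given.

The suffix is conditioned by the final sound: -e when the stem ends in a sibilant (*eksaz*, *mis*); -o when the stem ends in a non-sibilant consonant (*enif*, *jaimin*, *kajih*); -du when the stem ends in a vowel (*ehvapa*, *zohe*, *hadaju*).
*neh* — final sound /h/ (a non-sibilant consonant) → -o → *neho*.
Since the final sound of *wivoz* is /z/ (a sibilant), it takes -e, giving *wivoze*.
*jevse*: final sound = /e/, a vowel → -du → *jevsedu*.

neho, wivoze, jevsedu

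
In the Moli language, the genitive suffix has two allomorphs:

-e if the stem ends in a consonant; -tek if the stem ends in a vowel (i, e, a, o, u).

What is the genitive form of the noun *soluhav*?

soluhave

*soluhav* — final sound /v/ (a consonant) → -e → *soluhave*.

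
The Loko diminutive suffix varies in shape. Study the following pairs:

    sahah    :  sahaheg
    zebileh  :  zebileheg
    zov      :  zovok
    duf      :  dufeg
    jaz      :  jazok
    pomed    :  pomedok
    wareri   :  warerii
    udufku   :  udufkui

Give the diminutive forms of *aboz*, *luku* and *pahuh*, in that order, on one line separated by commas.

The pattern is voicing of the final sound: -eg when the stem ends in a voiceless consonant (*sahah*, *zebileh*, *duf*); -ok when the stem ends in a voiced consonant (*zov*, *jaz*, *pomed*); -i when the stem ends in a vowel (*wareri*, *udufku*).
Since the final sound of *aboz* is /z/ (a voiced consonant), it takes -ok, giving *abozok*.
*luku*: final sound = /u/, a vowel → -i → *lukui*.
*pahuh* — final sound /h/ (a voiceless consonant) → -eg → *pahuheg*.

abozok, lukui, pahuheg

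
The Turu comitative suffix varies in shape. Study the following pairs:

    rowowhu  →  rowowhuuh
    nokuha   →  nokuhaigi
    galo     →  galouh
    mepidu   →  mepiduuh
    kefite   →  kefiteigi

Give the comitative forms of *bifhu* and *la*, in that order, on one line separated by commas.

The pattern is rounding harmony: -uh when the last vowel of the stem is a rounded vowel (*rowowhu*, *galo*, *mepidu*); -igi when the last vowel of the stem is an unrounded vowel (*nokuha*, *kefite*).
Since the last vowel of *bifhu* is /u/ (a rounded vowel), it takes -uh, giving *bifhuuh*.
The last vowel of *la* is /a/, which is an unrounded vowel, so the suffix is -igi, giving *laigi*.

bifhuuh, laigi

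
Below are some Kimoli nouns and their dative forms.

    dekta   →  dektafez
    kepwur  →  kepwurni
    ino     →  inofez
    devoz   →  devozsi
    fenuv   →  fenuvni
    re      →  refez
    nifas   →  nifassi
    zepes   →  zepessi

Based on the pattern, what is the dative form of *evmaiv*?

evmaivni

The suffix is conditioned by the final sound: -si when the stem ends in a sibilant (*devoz*, *nifas*, *zepes*); -ni when the stem ends in a non-sibilant consonant (*kepwur*, *fenuv*); -fez when the stem ends in a vowel (*dekta*, *ino*, *re*).
The final sound of *evmaiv* is /v/, which is a non-sibilant consonant, so the suffix is -ni, giving *evmaivni*.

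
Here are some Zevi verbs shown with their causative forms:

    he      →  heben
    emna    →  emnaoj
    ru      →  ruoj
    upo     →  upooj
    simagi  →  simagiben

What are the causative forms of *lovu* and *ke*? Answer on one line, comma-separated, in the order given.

lovuoj, keben

The pattern is front/back vowel harmony: -ben when the last vowel of the stem is a front vowel (*he*, *simagi*); -oj when the last vowel of the stem is a back vowel (*emna*, *ru*, *upo*).
Since the last vowel of *lovu* is /u/ (a back vowel), it takes -oj, giving *lovuoj*.
Since the last vowel of *ke* is /e/ (a front vowel), it takes -ben, giving *keben*.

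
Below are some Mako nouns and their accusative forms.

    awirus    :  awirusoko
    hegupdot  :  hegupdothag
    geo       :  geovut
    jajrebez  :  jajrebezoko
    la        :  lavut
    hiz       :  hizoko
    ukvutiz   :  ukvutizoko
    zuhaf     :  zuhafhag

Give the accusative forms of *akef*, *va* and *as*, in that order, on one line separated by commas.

akefhag, vavut, asoko

Looking at the final sound of each stem: -oko when the stem ends in a sibilant (*awirus*, *jajrebez*, *hiz*, *ukvutiz*); -hag when the stem ends in a non-sibilant consonant (*hegupdot*, *zuhaf*); -vut when the stem ends in a vowel (*geo*, *la*).
The final sound of *akef* is /f/, which is a non-sibilant consonant, so the suffix is -hag, giving *akefhag*.
The final sound of *va* is /a/, which is a vowel, so the suffix is -vut, giving *vavut*.
*as* — final sound /s/ (a sibilant) → -oko → *asoko*.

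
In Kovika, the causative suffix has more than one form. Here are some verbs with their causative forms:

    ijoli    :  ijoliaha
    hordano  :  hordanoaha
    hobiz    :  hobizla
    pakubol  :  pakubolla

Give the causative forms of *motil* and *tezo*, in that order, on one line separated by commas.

motilla, tezoaha

The alternation tracks the final sound of the stem — -la when the stem ends in a consonant (*hobiz*, *pakubol*); -aha when the stem ends in a vowel (*ijoli*, *hordano*).
*motil*: final sound = /l/, a consonant → -la → *motilla*.
*tezo*: final sound = /o/, a vowel → -aha → *tezoaha*.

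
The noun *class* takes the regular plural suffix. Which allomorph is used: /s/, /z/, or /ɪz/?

The stem *class* ends in a sibilant (/s, z, ʃ, ʒ, tʃ, dʒ/).
The plural suffix surfaces as /ɪz/ after sibilants, /s/ after other voiceless consonants, and /z/ after other voiced sounds.
So the plural -s on *class* is pronounced /ɪz/.

/ɪz/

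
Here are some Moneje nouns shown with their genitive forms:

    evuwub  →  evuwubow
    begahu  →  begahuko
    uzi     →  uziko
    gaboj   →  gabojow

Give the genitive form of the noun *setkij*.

The pattern is consonant vs. vowel: -ow when the stem ends in a consonant (*evuwub*, *gaboj*); -ko when the stem ends in a vowel (*begahu*, *uzi*).
*setkij* — final sound /j/ (a consonant) → -ow → *setkijow*.

setkijow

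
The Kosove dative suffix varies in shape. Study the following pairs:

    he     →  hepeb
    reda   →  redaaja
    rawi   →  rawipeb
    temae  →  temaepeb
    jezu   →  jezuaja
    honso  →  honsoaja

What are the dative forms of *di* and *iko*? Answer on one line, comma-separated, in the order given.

Looking at the last vowel of each stem: -peb when the last vowel of the stem is a front vowel (*he*, *rawi*, *temae*); -aja when the last vowel of the stem is a back vowel (*reda*, *jezu*, *honso*).
*di* — last vowel /i/ (a front vowel) → -peb → *dipeb*.
*iko* — last vowel /o/ (a back vowel) → -aja → *ikoaja*.

dipeb, ikoaja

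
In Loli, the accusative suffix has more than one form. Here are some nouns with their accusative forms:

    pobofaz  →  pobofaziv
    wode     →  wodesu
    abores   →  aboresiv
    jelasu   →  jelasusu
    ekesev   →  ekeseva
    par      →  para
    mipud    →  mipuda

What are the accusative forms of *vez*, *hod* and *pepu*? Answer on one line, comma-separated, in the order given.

The suffix is conditioned by the final sound: -iv when the stem ends in a sibilant (*pobofaz*, *abores*); -a when the stem ends in a non-sibilant consonant (*ekesev*, *par*, *mipud*); -su when the stem ends in a vowel (*wode*, *jelasu*).
*vez*: final sound = /z/, a sibilant → -iv → *veziv*.
*hod*: final sound = /d/, a non-sibilant consonant → -a → *hoda*.
Since the final sound of *pepu* is /u/ (a vowel), it takes -su, giving *pepusu*.

veziv, hoda, pepusu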